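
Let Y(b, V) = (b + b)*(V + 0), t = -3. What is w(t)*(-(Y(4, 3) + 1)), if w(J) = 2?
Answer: -50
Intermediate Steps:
Y(b, V) = 2*V*b (Y(b, V) = (2*b)*V = 2*V*b)
w(t)*(-(Y(4, 3) + 1)) = 2*(-(2*3*4 + 1)) = 2*(-(24 + 1)) = 2*(-1*25) = 2*(-25) = -50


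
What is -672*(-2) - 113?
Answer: 1231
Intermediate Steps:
-672*(-2) - 113 = -84*(-16) - 113 = 1344 - 113 = 1231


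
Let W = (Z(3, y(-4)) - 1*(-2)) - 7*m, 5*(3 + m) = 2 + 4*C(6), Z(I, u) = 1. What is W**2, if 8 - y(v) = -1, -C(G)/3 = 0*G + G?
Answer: 14884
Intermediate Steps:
C(G) = -3*G (C(G) = -3*(0*G + G) = -3*(0 + G) = -3*G)
y(v) = 9 (y(v) = 8 - 1*(-1) = 8 + 1 = 9)
m = -17 (m = -3 + (2 + 4*(-3*6))/5 = -3 + (2 + 4*(-18))/5 = -3 + (2 - 72)/5 = -3 + (1/5)*(-70) = -3 - 14 = -17)
W = 122 (W = (1 - 1*(-2)) - 7*(-17) = (1 + 2) + 119 = 3 + 119 = 122)
W**2 = 122**2 = 14884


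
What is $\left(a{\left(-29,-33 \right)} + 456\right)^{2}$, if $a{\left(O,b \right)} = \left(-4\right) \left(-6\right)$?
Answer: $230400$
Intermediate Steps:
$a{\left(O,b \right)} = 24$
$\left(a{\left(-29,-33 \right)} + 456\right)^{2} = \left(24 + 456\right)^{2} = 480^{2} = 230400$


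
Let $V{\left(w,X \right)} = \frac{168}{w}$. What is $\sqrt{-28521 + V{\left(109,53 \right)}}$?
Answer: $\frac{i \sqrt{338839689}}{109} \approx 168.88 i$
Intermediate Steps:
$\sqrt{-28521 + V{\left(109,53 \right)}} = \sqrt{-28521 + \frac{168}{109}} = \sqrt{- \frac{3108621}{109}} = \frac{i \sqrt{338839689}}{109}$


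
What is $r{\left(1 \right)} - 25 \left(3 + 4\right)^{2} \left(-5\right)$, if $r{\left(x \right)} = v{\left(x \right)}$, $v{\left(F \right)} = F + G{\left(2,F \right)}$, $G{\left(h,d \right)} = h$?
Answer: $6128$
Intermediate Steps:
$v{\left(F \right)} = 2 + F$ ($v{\left(F \right)} = F + 2 = 2 + F$)
$r{\left(x \right)} = 2 + x$
$r{\left(1 \right)} - 25 \left(3 + 4\right)^{2} \left(-5\right) = \left(2 + 1\right) - 25 \left(3 + 4\right)^{2} \left(-5\right) = 3 - 25 \cdot 7^{2} \left(-5\right) = 3 - 25 \cdot 49 \left(-5\right) = 3 - -6125 = 3 + 6125 = 6128$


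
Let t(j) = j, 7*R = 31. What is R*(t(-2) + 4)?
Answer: 62/7 ≈ 8.8571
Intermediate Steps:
R = 31/7 (R = (⅐)*31 = 31/7 ≈ 4.4286)
R*(t(-2) + 4) = 31*(-2 + 4)/7 = (31/7)*2 = 62/7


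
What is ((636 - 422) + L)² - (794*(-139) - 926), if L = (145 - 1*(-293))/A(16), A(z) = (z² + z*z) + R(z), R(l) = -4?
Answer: 10158545297/64516 ≈ 1.5746e+5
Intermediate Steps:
A(z) = -4 + 2*z² (A(z) = (z² + z*z) - 4 = (z² + z²) - 4 = 2*z² - 4 = -4 + 2*z²)
L = 219/254 (L = (145 - 1*(-293))/(-4 + 2*16²) = (145 + 293)/(-4 + 2*256) = 438/(-4 + 512) = 438/508 = 438*(1/508) = 219/254 ≈ 0.86220)
((636 - 422) + L)² - (794*(-139) - 926) = ((636 - 422) + 219/254)² - (794*(-139) - 926) = (214 + 219/254)² - (-110366 - 926) = (54575/254)² - 1*(-111292) = 2978430625/64516 + 111292 = 10158545297/64516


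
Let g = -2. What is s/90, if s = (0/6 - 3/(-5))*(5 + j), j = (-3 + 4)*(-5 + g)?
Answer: -1/75 ≈ -0.013333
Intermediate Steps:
j = -7 (j = (-3 + 4)*(-5 - 2) = 1*(-7) = -7)
s = -6/5 (s = (0/6 - 3/(-5))*(5 - 7) = (0*(⅙) - 3*(-⅕))*(-2) = (0 + ⅗)*(-2) = (⅗)*(-2) = -6/5 ≈ -1.2000)
s/90 = -6/5/90 = (1/90)*(-6/5) = -1/75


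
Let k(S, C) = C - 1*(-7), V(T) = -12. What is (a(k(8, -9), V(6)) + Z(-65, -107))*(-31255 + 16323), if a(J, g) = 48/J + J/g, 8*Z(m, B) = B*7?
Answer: 10523327/6 ≈ 1.7539e+6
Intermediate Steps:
Z(m, B) = 7*B/8 (Z(m, B) = (B*7)/8 = (7*B)/8 = 7*B/8)
k(S, C) = 7 + C (k(S, C) = C + 7 = 7 + C)
(a(k(8, -9), V(6)) + Z(-65, -107))*(-31255 + 16323) = ((48/(7 - 9) + (7 - 9)/(-12)) + (7/8)*(-107))*(-31255 + 16323) = ((48/(-2) - 2*(-1/12)) - 749/8)*(-14932) = ((48*(-1/2) + 1/6) - 749/8)*(-14932) = ((-24 + 1/6) - 749/8)*(-14932) = (-143/6 - 749/8)*(-14932) = -2819/24*(-14932) = 10523327/6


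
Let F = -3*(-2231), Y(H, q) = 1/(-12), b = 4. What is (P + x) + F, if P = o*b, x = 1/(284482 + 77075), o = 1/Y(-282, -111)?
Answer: 2402546266/361557 ≈ 6645.0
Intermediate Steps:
Y(H, q) = -1/12
o = -12 (o = 1/(-1/12) = -12)
F = 6693
x = 1/361557 ≈ 2.7658e-6
P = -48 (P = -12*4 = -48)
(P + x) + F = (-48 + 1/361557) + 6693 = -17354735/361557 + 6693 = 2402546266/361557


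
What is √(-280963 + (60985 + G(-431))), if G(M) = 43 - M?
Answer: 4*I*√13719 ≈ 468.51*I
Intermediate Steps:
√(-280963 + (60985 + G(-431))) = √(-280963 + (60985 + (43 - 1*(-431)))) = √(-280963 + (60985 + (43 + 431))) = √(-280963 + (60985 + 474)) = √(-280963 + 61459) = √(-219504) = 4*I*√13719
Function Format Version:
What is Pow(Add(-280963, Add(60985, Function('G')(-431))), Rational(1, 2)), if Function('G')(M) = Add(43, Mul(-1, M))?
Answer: Mul(4, I, Pow(13719, Rational(1, 2))) ≈ Mul(468.51, I)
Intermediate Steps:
Pow(Add(-280963, Add(60985, Function('G')(-431))), Rational(1, 2)) = Pow(Add(-280963, Add(60985, Add(43, Mul(-1, -431)))), Rational(1, 2)) = Pow(Add(-280963, Add(60985, Add(43, 431))), Rational(1, 2)) = Pow(Add(-280963, Add(60985, 474)), Rational(1, 2)) = Pow(Add(-280963, 61459), Rational(1, 2)) = Pow(-219504, Rational(1, 2)) = Mul(4, I, Pow(13719, Rational(1, 2)))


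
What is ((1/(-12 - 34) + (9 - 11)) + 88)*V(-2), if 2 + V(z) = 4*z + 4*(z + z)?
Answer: -51415/23 ≈ -2235.4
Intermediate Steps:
V(z) = -2 + 12*z (V(z) = -2 + (4*z + 4*(z + z)) = -2 + (4*z + 4*(2*z)) = -2 + (4*z + 8*z) = -2 + 12*z)
((1/(-12 - 34) + (9 - 11)) + 88)*V(-2) = ((1/(-12 - 34) + (9 - 11)) + 88)*(-2 + 12*(-2)) = ((1/(-46) - 2) + 88)*(-2 - 24) = ((-1/46 - 2) + 88)*(-26) = (-93/46 + 88)*(-26) = (3955/46)*(-26) = -51415/23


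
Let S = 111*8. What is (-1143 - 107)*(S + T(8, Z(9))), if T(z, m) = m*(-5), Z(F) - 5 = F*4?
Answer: -853750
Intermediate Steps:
S = 888
Z(F) = 5 + 4*F (Z(F) = 5 + F*4 = 5 + 4*F)
T(z, m) = -5*m
(-1143 - 107)*(S + T(8, Z(9))) = (-1143 - 107)*(888 - 5*(5 + 4*9)) = -1250*(888 - 5*(5 + 36)) = -1250*(888 - 5*41) = -1250*(888 - 205) = -1250*683 = -853750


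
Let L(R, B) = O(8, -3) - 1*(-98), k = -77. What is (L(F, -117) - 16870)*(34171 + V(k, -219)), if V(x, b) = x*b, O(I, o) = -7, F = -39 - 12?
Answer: -856299486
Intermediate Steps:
F = -51
L(R, B) = 91 (L(R, B) = -7 - 1*(-98) = -7 + 98 = 91)
V(x, b) = b*x
(L(F, -117) - 16870)*(34171 + V(k, -219)) = (91 - 16870)*(34171 - 219*(-77)) = -16779*(34171 + 16863) = -16779*51034 = -856299486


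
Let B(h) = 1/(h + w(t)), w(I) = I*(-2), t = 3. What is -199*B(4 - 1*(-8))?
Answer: -199/6 ≈ -33.167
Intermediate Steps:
w(I) = -2*I
B(h) = 1/(-6 + h) (B(h) = 1/(h - 2*3) = 1/(h - 6) = 1/(-6 + h))
-199*B(4 - 1*(-8)) = -199/(-6 + (4 - 1*(-8))) = -199/(-6 + (4 + 8)) = -199/(-6 + 12) = -199/6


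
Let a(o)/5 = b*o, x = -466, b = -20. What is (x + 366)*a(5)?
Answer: 50000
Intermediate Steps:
a(o) = -100*o (a(o) = 5*(-20*o) = -100*o)
(x + 366)*a(5) = (-466 + 366)*(-100*5) = -100*(-500) = 50000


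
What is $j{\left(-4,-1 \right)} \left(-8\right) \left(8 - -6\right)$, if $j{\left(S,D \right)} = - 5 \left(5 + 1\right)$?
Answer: $3360$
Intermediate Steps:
$j{\left(S,D \right)} = -30$ ($j{\left(S,D \right)} = \left(-5\right) 6 = -30$)
$j{\left(-4,-1 \right)} \left(-8\right) \left(8 - -6\right) = \left(-30\right) \left(-8\right) \left(8 - -6\right) = 240 \left(8 + 6\right) = 240 \cdot 14 = 3360$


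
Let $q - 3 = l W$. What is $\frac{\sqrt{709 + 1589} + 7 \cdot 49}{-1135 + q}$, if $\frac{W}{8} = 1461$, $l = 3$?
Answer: $\frac{343}{33932} + \frac{\sqrt{2298}}{33932} \approx 0.011521$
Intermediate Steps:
$W = 11688$ ($W = 8 \cdot 1461 = 11688$)
$q = 35067$ ($q = 3 + 3 \cdot 11688 = 3 + 35064 = 35067$)
$\frac{\sqrt{709 + 1589} + 7 \cdot 49}{-1135 + q} = \frac{\sqrt{709 + 1589} + 7 \cdot 49}{-1135 + 35067} = \frac{\sqrt{2298} + 343}{33932} = \left(343 + \sqrt{2298}\right) \frac{1}{33932} = \frac{343}{33932} + \frac{\sqrt{2298}}{33932}$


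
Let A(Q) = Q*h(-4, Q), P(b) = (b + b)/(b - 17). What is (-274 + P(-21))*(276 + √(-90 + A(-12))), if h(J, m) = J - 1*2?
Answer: -1431060/19 - 15555*I*√2/19 ≈ -75319.0 - 1157.8*I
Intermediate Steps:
h(J, m) = -2 + J (h(J, m) = J - 2 = -2 + J)
P(b) = 2*b/(-17 + b) (P(b) = (2*b)/(-17 + b) = 2*b/(-17 + b))
A(Q) = -6*Q (A(Q) = Q*(-2 - 4) = Q*(-6) = -6*Q)
(-274 + P(-21))*(276 + √(-90 + A(-12))) = (-274 + 2*(-21)/(-17 - 21))*(276 + √(-90 - 6*(-12))) = (-274 + 2*(-21)/(-38))*(276 + √(-90 + 72)) = (-274 + 2*(-21)*(-1/38))*(276 + √(-18)) = (-274 + 21/19)*(276 + 3*I*√2) = -5185*(276 + 3*I*√2)/19 = -1431060/19 - 15555*I*√2/19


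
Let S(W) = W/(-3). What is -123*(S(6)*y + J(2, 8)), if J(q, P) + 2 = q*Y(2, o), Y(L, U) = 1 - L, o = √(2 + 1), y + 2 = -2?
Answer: -492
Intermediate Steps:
y = -4 (y = -2 - 2 = -4)
o = √3 ≈ 1.7320
S(W) = -W/3 (S(W) = W*(-⅓) = -W/3)
J(q, P) = -2 - q (J(q, P) = -2 + q*(1 - 1*2) = -2 + q*(1 - 2) = -2 + q*(-1) = -2 - q)
-123*(S(6)*y + J(2, 8)) = -123*(-⅓*6*(-4) + (-2 - 1*2)) = -123*(-2*(-4) + (-2 - 2)) = -123*(8 - 4) = -123*4 = -492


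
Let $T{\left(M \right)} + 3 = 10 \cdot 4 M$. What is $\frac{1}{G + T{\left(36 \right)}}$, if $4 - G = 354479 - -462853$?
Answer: $- \frac{1}{815891} \approx -1.2257 \cdot 10^{-6}$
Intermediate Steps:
$T{\left(M \right)} = -3 + 40 M$ ($T{\left(M \right)} = -3 + 10 \cdot 4 M = -3 + 40 M$)
$G = -817328$ ($G = 4 - \left(354479 - -462853\right) = 4 - \left(354479 + 462853\right) = 4 - 817332 = -817328$)
$\frac{1}{G + T{\left(36 \right)}} = \frac{1}{-817328 + \left(-3 + 40 \cdot 36\right)} = \frac{1}{-817328 + \left(-3 + 1440\right)} = \frac{1}{-817328 + 1437} = \frac{1}{-815891} = - \frac{1}{815891}$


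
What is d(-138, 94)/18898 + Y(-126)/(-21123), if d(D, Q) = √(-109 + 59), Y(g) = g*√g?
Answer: I*(11735*√2 + 793716*√14)/44353606 ≈ 0.067332*I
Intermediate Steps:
Y(g) = g^(3/2)
d(D, Q) = 5*I*√2 (d(D, Q) = √(-50) = 5*I*√2)
d(-138, 94)/18898 + Y(-126)/(-21123) = (5*I*√2)/18898 + (-126)^(3/2)/(-21123) = (5*I*√2)*(1/18898) - 378*I*√14*(-1/21123) = 5*I*√2/18898 + 42*I*√14/2347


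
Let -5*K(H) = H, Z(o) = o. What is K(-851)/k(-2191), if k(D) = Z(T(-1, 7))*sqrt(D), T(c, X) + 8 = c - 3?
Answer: 851*I*sqrt(2191)/131460 ≈ 0.30301*I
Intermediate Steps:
T(c, X) = -11 + c (T(c, X) = -8 + (c - 3) = -8 + (-3 + c) = -11 + c)
K(H) = -H/5
k(D) = -12*sqrt(D) (k(D) = (-11 - 1)*sqrt(D) = -12*sqrt(D))
K(-851)/k(-2191) = (-1/5*(-851))/((-12*I*sqrt(2191))) = 851/(5*((-12*I*sqrt(2191)))) = 851*(I*sqrt(2191)/26292)/5 = 851*I*sqrt(2191)/131460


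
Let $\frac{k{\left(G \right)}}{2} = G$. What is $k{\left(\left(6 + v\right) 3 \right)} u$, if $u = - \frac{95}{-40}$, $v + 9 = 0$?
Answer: $- \frac{171}{4} \approx -42.75$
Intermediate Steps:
$v = -9$ ($v = -9 + 0 = -9$)
$u = \frac{19}{8}$ ($u = \left(-95\right) \left(- \frac{1}{40}\right) = \frac{19}{8} \approx 2.375$)
$k{\left(G \right)} = 2 G$
$k{\left(\left(6 + v\right) 3 \right)} u = 2 \left(6 - 9\right) 3 \cdot \frac{19}{8} = 2 \left(\left(-3\right) 3\right) \frac{19}{8} = 2 \left(-9\right) \frac{19}{8} = \left(-18\right) \frac{19}{8} = - \frac{171}{4}$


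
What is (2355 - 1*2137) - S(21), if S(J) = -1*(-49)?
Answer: 169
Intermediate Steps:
S(J) = 49
(2355 - 1*2137) - S(21) = (2355 - 1*2137) - 1*49 = (2355 - 2137) - 49 = 218 - 49 = 169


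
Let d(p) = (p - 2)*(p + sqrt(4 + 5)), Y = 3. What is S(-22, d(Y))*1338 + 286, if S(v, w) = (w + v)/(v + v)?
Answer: 8498/11 ≈ 772.54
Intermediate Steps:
d(p) = (-2 + p)*(3 + p) (d(p) = (-2 + p)*(p + sqrt(9)) = (-2 + p)*(p + 3) = (-2 + p)*(3 + p))
S(v, w) = (v + w)/(2*v) (S(v, w) = (v + w)/((2*v)) = (v + w)*(1/(2*v)) = (v + w)/(2*v))
S(-22, d(Y))*1338 + 286 = ((1/2)*(-22 + (-6 + 3 + 3**2))/(-22))*1338 + 286 = ((1/2)*(-1/22)*(-22 + (-6 + 3 + 9)))*1338 + 286 = ((1/2)*(-1/22)*(-22 + 6))*1338 + 286 = ((1/2)*(-1/22)*(-16))*1338 + 286 = (4/11)*1338 + 286 = 5352/11 + 286 = 8498/11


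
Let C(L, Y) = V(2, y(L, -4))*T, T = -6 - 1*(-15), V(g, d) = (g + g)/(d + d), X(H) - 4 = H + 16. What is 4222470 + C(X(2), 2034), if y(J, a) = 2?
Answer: 4222479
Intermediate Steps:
X(H) = 20 + H (X(H) = 4 + (H + 16) = 4 + (16 + H) = 20 + H)
V(g, d) = g/d (V(g, d) = (2*g)/((2*d)) = (2*g)*(1/(2*d)) = g/d)
T = 9 (T = -6 + 15 = 9)
C(L, Y) = 9 (C(L, Y) = (2/2)*9 = (2*(1/2))*9 = 1*9 = 9)
4222470 + C(X(2), 2034) = 4222470 + 9 = 4222479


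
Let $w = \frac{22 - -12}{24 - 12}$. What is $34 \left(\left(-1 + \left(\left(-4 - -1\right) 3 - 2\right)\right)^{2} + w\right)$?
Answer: $\frac{14977}{3} \approx 4992.3$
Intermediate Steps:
$w = \frac{17}{6}$ ($w = \frac{22 + 12}{12} = 34 \cdot \frac{1}{12} = \frac{17}{6} \approx 2.8333$)
$34 \left(\left(-1 + \left(\left(-4 - -1\right) 3 - 2\right)\right)^{2} + w\right) = 34 \left(\left(-1 + \left(\left(-4 - -1\right) 3 - 2\right)\right)^{2} + \frac{17}{6}\right) = 34 \left(\left(-1 + \left(\left(-4 + 1\right) 3 - 2\right)\right)^{2} + \frac{17}{6}\right) = 34 \left(\left(-1 - 11\right)^{2} + \frac{17}{6}\right) = 34 \left(\left(-12\right)^{2} + \frac{17}{6}\right) = 34 \left(144 + \frac{17}{6}\right) = 34 \cdot \frac{881}{6} = \frac{14977}{3}$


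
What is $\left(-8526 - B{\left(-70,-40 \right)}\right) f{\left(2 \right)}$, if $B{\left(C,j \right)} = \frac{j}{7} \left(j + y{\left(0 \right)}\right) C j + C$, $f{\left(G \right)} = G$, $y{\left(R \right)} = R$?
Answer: $-1296912$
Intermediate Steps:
$B{\left(C,j \right)} = C + \frac{C j^{3}}{7}$ ($B{\left(C,j \right)} = \frac{j}{7} \left(j + 0\right) C j + C = j \frac{1}{7} j C j + C = \frac{j}{7} j C j + C = \frac{j^{2}}{7} C j + C = \frac{C j^{2}}{7} j + C = \frac{C j^{3}}{7} + C = C + \frac{C j^{3}}{7}$)
$\left(-8526 - B{\left(-70,-40 \right)}\right) f{\left(2 \right)} = \left(-8526 - \frac{1}{7} \left(-70\right) \left(7 + \left(-40\right)^{3}\right)\right) 2 = \left(-8526 - \frac{1}{7} \left(-70\right) \left(7 - 64000\right)\right) 2 = \left(-8526 - \frac{1}{7} \left(-70\right) \left(-63993\right)\right) 2 = \left(-8526 - 639930\right) 2 = \left(-648456\right) 2 = -1296912$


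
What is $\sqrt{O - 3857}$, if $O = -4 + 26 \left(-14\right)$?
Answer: $65 i \approx 65.0 i$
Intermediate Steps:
$O = -368$ ($O = -4 - 364 = -368$)
$\sqrt{O - 3857} = \sqrt{-368 - 3857} = \sqrt{-4225} = 65 i$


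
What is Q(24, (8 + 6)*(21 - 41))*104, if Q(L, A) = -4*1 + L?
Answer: 2080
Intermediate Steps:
Q(L, A) = -4 + L
Q(24, (8 + 6)*(21 - 41))*104 = (-4 + 24)*104 = 20*104 = 2080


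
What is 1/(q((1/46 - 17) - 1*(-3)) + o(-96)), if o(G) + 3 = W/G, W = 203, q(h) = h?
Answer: -2208/42157 ≈ -0.052376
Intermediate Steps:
o(G) = -3 + 203/G
1/(q((1/46 - 17) - 1*(-3)) + o(-96)) = 1/(((1/46 - 17) - 1*(-3)) + (-3 + 203/(-96))) = 1/(((1/46 - 17) + 3) + (-3 + 203*(-1/96))) = 1/((-781/46 + 3) + (-3 - 203/96)) = 1/(-643/46 - 491/96) = 1/(-42157/2208) = -2208/42157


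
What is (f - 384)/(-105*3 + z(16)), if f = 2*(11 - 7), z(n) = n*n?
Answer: 376/59 ≈ 6.3729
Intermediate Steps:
z(n) = n²
f = 8 (f = 2*4 = 8)
(f - 384)/(-105*3 + z(16)) = (8 - 384)/(-105*3 + 16²) = -376/(-315 + 256) = -376/(-59) = -376*(-1/59) = 376/59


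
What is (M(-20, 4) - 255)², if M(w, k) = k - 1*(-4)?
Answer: 61009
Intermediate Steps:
M(w, k) = 4 + k (M(w, k) = k + 4 = 4 + k)
(M(-20, 4) - 255)² = ((4 + 4) - 255)² = (8 - 255)² = (-247)² = 61009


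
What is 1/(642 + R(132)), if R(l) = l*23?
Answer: 1/3678 ≈ 0.00027189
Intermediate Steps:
R(l) = 23*l
1/(642 + R(132)) = 1/(642 + 23*132) = 1/(642 + 3036) = 1/3678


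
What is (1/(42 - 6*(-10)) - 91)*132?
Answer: -204182/17 ≈ -12011.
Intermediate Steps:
(1/(42 - 6*(-10)) - 91)*132 = (1/(42 + 60) - 91)*132 = (1/102 - 91)*132 = -9281/102*132 = -204182/17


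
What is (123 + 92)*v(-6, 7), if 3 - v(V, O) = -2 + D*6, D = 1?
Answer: -215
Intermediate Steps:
v(V, O) = -1 (v(V, O) = 3 - (-2 + 1*6) = 3 - (-2 + 6) = 3 - 1*4 = 3 - 4 = -1)
(123 + 92)*v(-6, 7) = (123 + 92)*(-1) = 215*(-1) = -215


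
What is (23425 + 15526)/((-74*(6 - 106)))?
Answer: 38951/7400 ≈ 5.2636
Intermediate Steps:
(23425 + 15526)/((-74*(6 - 106))) = 38951/((-74*(-100))) = 38951/7400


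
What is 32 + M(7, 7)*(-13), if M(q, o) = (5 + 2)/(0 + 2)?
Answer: -27/2 ≈ -13.500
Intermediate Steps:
M(q, o) = 7/2
32 + M(7, 7)*(-13) = 32 + (7/2)*(-13) = 32 - 91/2 = -27/2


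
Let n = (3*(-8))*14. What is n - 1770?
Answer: -2106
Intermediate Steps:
n = -336 (n = -24*14 = -336)
n - 1770 = -336 - 1770 = -2106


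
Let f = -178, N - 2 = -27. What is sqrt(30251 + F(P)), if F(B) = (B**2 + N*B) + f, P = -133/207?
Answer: sqrt(1289303941)/207 ≈ 173.46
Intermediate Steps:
N = -25 (N = 2 - 27 = -25)
P = -133/207 (P = -133*1/207 = -133/207 ≈ -0.64251)
F(B) = -178 + B**2 - 25*B (F(B) = (B**2 - 25*B) - 178 = -178 + B**2 - 25*B)
sqrt(30251 + F(P)) = sqrt(30251 + (-178 + (-133/207)**2 - 25*(-133/207))) = sqrt(30251 + (-178 + 17689/42849 + 3325/207)) = sqrt(30251 - 6921158/42849) = sqrt(1289303941/42849) = sqrt(1289303941)/207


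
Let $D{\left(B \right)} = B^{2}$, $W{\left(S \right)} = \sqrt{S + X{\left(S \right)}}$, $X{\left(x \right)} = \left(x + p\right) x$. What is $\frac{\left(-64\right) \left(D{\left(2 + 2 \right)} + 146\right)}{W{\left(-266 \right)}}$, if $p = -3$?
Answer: $- \frac{2592 \sqrt{17822}}{8911} \approx -38.832$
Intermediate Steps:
$X{\left(x \right)} = x \left(-3 + x\right)$ ($X{\left(x \right)} = \left(x - 3\right) x = \left(-3 + x\right) x = x \left(-3 + x\right)$)
$W{\left(S \right)} = \sqrt{S + S \left(-3 + S\right)}$
$\frac{\left(-64\right) \left(D{\left(2 + 2 \right)} + 146\right)}{W{\left(-266 \right)}} = \frac{\left(-64\right) \left(\left(2 + 2\right)^{2} + 146\right)}{\sqrt{- 266 \left(-2 - 266\right)}} = \frac{\left(-64\right) \left(4^{2} + 146\right)}{\sqrt{\left(-266\right) \left(-268\right)}} = \frac{\left(-64\right) \left(16 + 146\right)}{\sqrt{71288}} = \frac{\left(-64\right) 162}{2 \sqrt{17822}} = - 10368 \frac{\sqrt{17822}}{35644} = - \frac{2592 \sqrt{17822}}{8911}$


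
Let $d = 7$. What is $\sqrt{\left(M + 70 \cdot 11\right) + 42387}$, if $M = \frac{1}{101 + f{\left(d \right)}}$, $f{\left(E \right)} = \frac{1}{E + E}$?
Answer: $\frac{3 \sqrt{9601116015}}{1415} \approx 207.74$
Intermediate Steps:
$f{\left(E \right)} = \frac{1}{2 E}$
$M = \frac{14}{1415}$ ($M = \frac{1}{101 + \frac{1}{2 \cdot 7}} = \frac{1}{101 + \frac{1}{2} \cdot \frac{1}{7}} = \frac{1}{101 + \frac{1}{14}} = \frac{1}{\frac{1415}{14}} = \frac{14}{1415} \approx 0.009894$)
$\sqrt{\left(M + 70 \cdot 11\right) + 42387} = \sqrt{\left(\frac{14}{1415} + 70 \cdot 11\right) + 42387} = \sqrt{\left(\frac{14}{1415} + 770\right) + 42387} = \sqrt{\frac{1089564}{1415} + 42387} = \sqrt{\frac{61067169}{1415}} = \frac{3 \sqrt{9601116015}}{1415}$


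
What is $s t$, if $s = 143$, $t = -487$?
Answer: $-69641$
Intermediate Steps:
$s t = 143 \left(-487\right) = -69641$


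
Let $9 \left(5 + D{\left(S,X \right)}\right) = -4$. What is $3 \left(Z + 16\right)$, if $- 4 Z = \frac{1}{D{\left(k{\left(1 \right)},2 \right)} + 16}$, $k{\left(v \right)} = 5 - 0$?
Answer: $\frac{18213}{380} \approx 47.929$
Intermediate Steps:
$k{\left(v \right)} = 5$ ($k{\left(v \right)} = 5 + 0 = 5$)
$D{\left(S,X \right)} = - \frac{49}{9}$ ($D{\left(S,X \right)} = -5 + \frac{1}{9} \left(-4\right) = -5 - \frac{4}{9} = - \frac{49}{9}$)
$Z = - \frac{9}{380}$ ($Z = - \frac{1}{4 \left(- \frac{49}{9} + 16\right)} = - \frac{1}{4 \cdot \frac{95}{9}} = \left(- \frac{1}{4}\right) \frac{9}{95} = - \frac{9}{380} \approx -0.023684$)
$3 \left(Z + 16\right) = 3 \left(- \frac{9}{380} + 16\right) = 3 \cdot \frac{6071}{380} = \frac{18213}{380}$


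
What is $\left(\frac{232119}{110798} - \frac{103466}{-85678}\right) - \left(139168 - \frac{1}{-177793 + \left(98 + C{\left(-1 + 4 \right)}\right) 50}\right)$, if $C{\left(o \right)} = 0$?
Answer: $- \frac{114203058582096607975}{820632392425146} \approx -1.3916 \cdot 10^{5}$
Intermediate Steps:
$\left(\frac{232119}{110798} - \frac{103466}{-85678}\right) - \left(139168 - \frac{1}{-177793 + \left(98 + C{\left(-1 + 4 \right)}\right) 50}\right) = \left(\frac{232119}{110798} - \frac{103466}{-85678}\right) - \left(139168 - \frac{1}{-177793 + \left(98 + 0\right) 50}\right) = \left(232119 \cdot \frac{1}{110798} - - \frac{51733}{42839}\right) - \left(139168 - \frac{1}{-177793 + 98 \cdot 50}\right) = \left(\frac{232119}{110798} + \frac{51733}{42839}\right) - \left(139168 - \frac{1}{-177793 + 4900}\right) = \frac{15675658775}{4746475522} - \left(139168 - \frac{1}{-172893}\right) = \frac{15675658775}{4746475522} - \frac{24061173025}{172893} = - \frac{114203058582096607975}{820632392425146}$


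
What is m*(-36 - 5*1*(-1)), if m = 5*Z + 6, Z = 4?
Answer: -806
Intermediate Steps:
m = 26 (m = 5*4 + 6 = 20 + 6 = 26)
m*(-36 - 5*1*(-1)) = 26*(-36 - 5*1*(-1)) = 26*(-36 - 5*(-1)) = 26*(-36 + 5) = 26*(-31) = -806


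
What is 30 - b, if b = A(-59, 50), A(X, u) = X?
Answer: 89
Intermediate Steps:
b = -59
30 - b = 30 - 1*(-59) = 30 + 59 = 89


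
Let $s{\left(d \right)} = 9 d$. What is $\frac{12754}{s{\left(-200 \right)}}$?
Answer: $- \frac{6377}{900} \approx -7.0856$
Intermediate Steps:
$\frac{12754}{s{\left(-200 \right)}} = \frac{12754}{9 \left(-200\right)} = \frac{12754}{-1800} = 12754 \left(- \frac{1}{1800}\right) = - \frac{6377}{900}$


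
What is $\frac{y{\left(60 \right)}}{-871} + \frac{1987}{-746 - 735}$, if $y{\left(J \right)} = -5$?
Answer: $- \frac{1723272}{1289951} \approx -1.3359$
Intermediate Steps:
$\frac{y{\left(60 \right)}}{-871} + \frac{1987}{-746 - 735} = - \frac{5}{-871} + \frac{1987}{-746 - 735} = \left(-5\right) \left(- \frac{1}{871}\right) + \frac{1987}{-746 - 735} = \frac{5}{871} + \frac{1987}{-1481} = \frac{5}{871} + 1987 \left(- \frac{1}{1481}\right) = \frac{5}{871} - \frac{1987}{1481} = - \frac{1723272}{1289951}$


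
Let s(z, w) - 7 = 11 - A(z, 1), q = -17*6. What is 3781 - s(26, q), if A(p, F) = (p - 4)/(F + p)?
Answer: 101623/27 ≈ 3763.8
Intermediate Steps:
q = -102
A(p, F) = (-4 + p)/(F + p)
s(z, w) = 18 - (-4 + z)/(1 + z) (s(z, w) = 7 + (11 - (-4 + z)/(1 + z)) = 18 - (-4 + z)/(1 + z))
3781 - s(26, q) = 3781 - (22 + 17*26)/(1 + 26) = 3781 - (22 + 442)/27 = 3781 - 464/27 = 101623/27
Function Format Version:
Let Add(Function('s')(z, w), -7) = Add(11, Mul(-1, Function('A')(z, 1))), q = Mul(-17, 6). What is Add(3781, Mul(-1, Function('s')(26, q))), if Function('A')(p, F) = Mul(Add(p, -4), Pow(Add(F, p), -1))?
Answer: Rational(101623, 27) ≈ 3763.8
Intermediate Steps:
q = -102
Function('A')(p, F) = Mul(Pow(Add(F, p), -1), Add(-4, p)) (Function('A')(p, F) = Mul(Add(-4, p), Pow(Add(F, p), -1)) = Mul(Pow(Add(F, p), -1), Add(-4, p)))
Function('s')(z, w) = Add(18, Mul(-1, Pow(Add(1, z), -1), Add(-4, z))) (Function('s')(z, w) = Add(7, Add(11, Mul(-1, Mul(Pow(Add(1, z), -1), Add(-4, z))))) = Add(7, Add(11, Mul(-1, Pow(Add(1, z), -1), Add(-4, z)))) = Add(18, Mul(-1, Pow(Add(1, z), -1), Add(-4, z))))
Add(3781, Mul(-1, Function('s')(26, q))) = Add(3781, Mul(-1, Mul(Pow(Add(1, 26), -1), Add(22, Mul(17, 26))))) = Add(3781, Mul(-1, Mul(Pow(27, -1), Add(22, 442)))) = Add(3781, Mul(-1, Mul(Rational(1, 27), 464))) = Add(3781, Mul(-1, Rational(464, 27))) = Add(3781, Rational(-464, 27)) = Rational(101623, 27)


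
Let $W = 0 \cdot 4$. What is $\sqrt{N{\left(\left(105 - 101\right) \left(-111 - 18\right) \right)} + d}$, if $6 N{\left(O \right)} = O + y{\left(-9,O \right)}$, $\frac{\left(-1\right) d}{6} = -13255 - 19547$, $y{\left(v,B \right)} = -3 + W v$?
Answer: $\frac{\sqrt{786902}}{2} \approx 443.54$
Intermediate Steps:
$W = 0$
$y{\left(v,B \right)} = -3$ ($y{\left(v,B \right)} = -3 + 0 v = -3 + 0 = -3$)
$d = 196812$ ($d = - 6 \left(-13255 - 19547\right) = \left(-6\right) \left(-32802\right) = 196812$)
$N{\left(O \right)} = - \frac{1}{2} + \frac{O}{6}$ ($N{\left(O \right)} = \frac{O - 3}{6} = \frac{-3 + O}{6} = - \frac{1}{2} + \frac{O}{6}$)
$\sqrt{N{\left(\left(105 - 101\right) \left(-111 - 18\right) \right)} + d} = \sqrt{\left(- \frac{1}{2} + \frac{\left(105 - 101\right) \left(-111 - 18\right)}{6}\right) + 196812} = \sqrt{\left(- \frac{1}{2} + \frac{4 \left(-129\right)}{6}\right) + 196812} = \sqrt{\left(- \frac{1}{2} + \frac{1}{6} \left(-516\right)\right) + 196812} = \sqrt{\left(- \frac{1}{2} - 86\right) + 196812} = \sqrt{- \frac{173}{2} + 196812} = \sqrt{\frac{393451}{2}} = \frac{\sqrt{786902}}{2}$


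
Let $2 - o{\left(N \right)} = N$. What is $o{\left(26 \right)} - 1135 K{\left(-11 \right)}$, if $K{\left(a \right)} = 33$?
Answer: $-37479$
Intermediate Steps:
$o{\left(N \right)} = 2 - N$
$o{\left(26 \right)} - 1135 K{\left(-11 \right)} = \left(2 - 26\right) - 37455 = -24 - 37455 = -37479$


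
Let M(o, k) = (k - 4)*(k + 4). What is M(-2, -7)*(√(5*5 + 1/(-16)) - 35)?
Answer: -1155 + 33*√399/4 ≈ -990.21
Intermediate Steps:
M(o, k) = (-4 + k)*(4 + k)
M(-2, -7)*(√(5*5 + 1/(-16)) - 35) = (-16 + (-7)²)*(√(5*5 + 1/(-16)) - 35) = (-16 + 49)*(√(25 - 1/16) - 35) = 33*(√(399/16) - 35) = 33*(√399/4 - 35) = 33*(-35 + √399/4) = -1155 + 33*√399/4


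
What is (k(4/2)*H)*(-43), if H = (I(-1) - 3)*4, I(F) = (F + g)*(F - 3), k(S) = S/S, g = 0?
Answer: -172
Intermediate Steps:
k(S) = 1
I(F) = F*(-3 + F) (I(F) = (F + 0)*(F - 3) = F*(-3 + F))
H = 4 (H = (-(-3 - 1) - 3)*4 = (-1*(-4) - 3)*4 = (4 - 3)*4 = 1*4 = 4)
(k(4/2)*H)*(-43) = (1*4)*(-43) = 4*(-43) = -172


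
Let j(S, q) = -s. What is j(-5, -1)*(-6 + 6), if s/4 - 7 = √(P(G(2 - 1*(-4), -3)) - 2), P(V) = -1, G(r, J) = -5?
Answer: 0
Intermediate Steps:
s = 28 + 4*I*√3 (s = 28 + 4*√(-1 - 2) = 28 + 4*√(-3) = 28 + 4*(I*√3) = 28 + 4*I*√3 ≈ 28.0 + 6.9282*I)
j(S, q) = -28 - 4*I*√3 (j(S, q) = -(28 + 4*I*√3) = -28 - 4*I*√3)
j(-5, -1)*(-6 + 6) = (-28 - 4*I*√3)*(-6 + 6) = (-28 - 4*I*√3)*0 = 0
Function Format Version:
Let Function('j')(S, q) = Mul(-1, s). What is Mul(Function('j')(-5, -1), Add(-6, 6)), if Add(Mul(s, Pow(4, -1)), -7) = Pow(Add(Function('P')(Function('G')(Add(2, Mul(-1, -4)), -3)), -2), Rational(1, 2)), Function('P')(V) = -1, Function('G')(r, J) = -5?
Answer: 0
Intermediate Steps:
s = Add(28, Mul(4, I, Pow(3, Rational(1, 2)))) (s = Add(28, Mul(4, Pow(Add(-1, -2), Rational(1, 2)))) = Add(28, Mul(4, Pow(-3, Rational(1, 2)))) = Add(28, Mul(4, Mul(I, Pow(3, Rational(1, 2))))) = Add(28, Mul(4, I, Pow(3, Rational(1, 2)))) ≈ Add(28.000, Mul(6.9282, I)))
Function('j')(S, q) = Add(-28, Mul(-4, I, Pow(3, Rational(1, 2)))) (Function('j')(S, q) = Mul(-1, Add(28, Mul(4, I, Pow(3, Rational(1, 2))))) = Add(-28, Mul(-4, I, Pow(3, Rational(1, 2)))))
Mul(Function('j')(-5, -1), Add(-6, 6)) = Mul(Add(-28, Mul(-4, I, Pow(3, Rational(1, 2)))), Add(-6, 6)) = Mul(Add(-28, Mul(-4, I, Pow(3, Rational(1, 2)))), 0) = 0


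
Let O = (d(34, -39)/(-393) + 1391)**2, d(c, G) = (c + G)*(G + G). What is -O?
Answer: -33157132281/17161 ≈ -1.9321e+6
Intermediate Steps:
d(c, G) = 2*G*(G + c) (d(c, G) = (G + c)*(2*G) = 2*G*(G + c))
O = 33157132281/17161 (O = ((2*(-39)*(-39 + 34))/(-393) + 1391)**2 = ((2*(-39)*(-5))*(-1/393) + 1391)**2 = (390*(-1/393) + 1391)**2 = (-130/131 + 1391)**2 = (182091/131)**2 = 33157132281/17161 ≈ 1.9321e+6)
-O = -1*33157132281/17161 = -33157132281/17161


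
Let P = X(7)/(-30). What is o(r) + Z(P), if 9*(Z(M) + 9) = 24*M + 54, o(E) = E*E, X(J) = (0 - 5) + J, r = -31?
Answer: 43102/45 ≈ 957.82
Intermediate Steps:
X(J) = -5 + J
o(E) = E²
P = -1/15 (P = (-5 + 7)/(-30) = 2*(-1/30) = -1/15 ≈ -0.066667)
Z(M) = -3 + 8*M/3 (Z(M) = -9 + (24*M + 54)/9 = -9 + (54 + 24*M)/9 = -9 + (6 + 8*M/3) = -3 + 8*M/3)
o(r) + Z(P) = (-31)² + (-3 + (8/3)*(-1/15)) = 961 + (-3 - 8/45) = 961 - 143/45 = 43102/45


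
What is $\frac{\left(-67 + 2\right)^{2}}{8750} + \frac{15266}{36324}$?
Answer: $\frac{1435232}{1589175} \approx 0.90313$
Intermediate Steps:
$\frac{\left(-67 + 2\right)^{2}}{8750} + \frac{15266}{36324} = \left(-65\right)^{2} \cdot \frac{1}{8750} + 15266 \cdot \frac{1}{36324} = 4225 \cdot \frac{1}{8750} + \frac{7633}{18162} = \frac{169}{350} + \frac{7633}{18162} = \frac{1435232}{1589175}$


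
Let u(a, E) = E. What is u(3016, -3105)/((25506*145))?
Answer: -69/82186 ≈ -0.00083956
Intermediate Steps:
u(3016, -3105)/((25506*145)) = -3105/(25506*145) = -3105/3698370 = -3105*1/3698370 = -69/82186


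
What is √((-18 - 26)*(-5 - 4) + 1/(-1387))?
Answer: √761811137/1387 ≈ 19.900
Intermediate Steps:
√((-18 - 26)*(-5 - 4) + 1/(-1387)) = √(-44*(-9) - 1/1387) = √(396 - 1/1387) = √(549251/1387) = √761811137/1387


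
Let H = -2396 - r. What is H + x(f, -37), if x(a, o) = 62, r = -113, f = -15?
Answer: -2221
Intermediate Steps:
H = -2283 (H = -2396 - 1*(-113) = -2396 + 113 = -2283)
H + x(f, -37) = -2283 + 62 = -2221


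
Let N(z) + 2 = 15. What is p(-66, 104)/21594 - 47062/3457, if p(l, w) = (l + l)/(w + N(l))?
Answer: -19817084200/1455683931 ≈ -13.614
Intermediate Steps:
N(z) = 13 (N(z) = -2 + 15 = 13)
p(l, w) = 2*l/(13 + w) (p(l, w) = (l + l)/(w + 13) = (2*l)/(13 + w) = 2*l/(13 + w))
p(-66, 104)/21594 - 47062/3457 = (2*(-66)/(13 + 104))/21594 - 47062/3457 = (2*(-66)/117)*(1/21594) - 47062*1/3457 = (2*(-66)*(1/117))*(1/21594) - 47062/3457 = -44/39*1/21594 - 47062/3457 = -22/421083 - 47062/3457 = -19817084200/1455683931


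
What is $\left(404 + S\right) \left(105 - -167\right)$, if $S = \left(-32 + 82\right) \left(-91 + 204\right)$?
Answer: $1646688$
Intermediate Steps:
$S = 5650$ ($S = 50 \cdot 113 = 5650$)
$\left(404 + S\right) \left(105 - -167\right) = \left(404 + 5650\right) \left(105 - -167\right) = 6054 \left(105 + 167\right) = 6054 \cdot 272 = 1646688$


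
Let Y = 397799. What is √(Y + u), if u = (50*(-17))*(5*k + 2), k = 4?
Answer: √379099 ≈ 615.71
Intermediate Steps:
u = -18700 (u = (50*(-17))*(5*4 + 2) = -850*(20 + 2) = -850*22 = -18700)
√(Y + u) = √(397799 - 18700) = √379099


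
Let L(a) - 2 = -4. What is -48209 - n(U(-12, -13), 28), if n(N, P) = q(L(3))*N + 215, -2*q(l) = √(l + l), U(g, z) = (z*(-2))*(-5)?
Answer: -48424 - 130*I ≈ -48424.0 - 130.0*I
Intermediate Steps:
U(g, z) = 10*z (U(g, z) = -2*z*(-5) = 10*z)
L(a) = -2 (L(a) = 2 - 4 = -2)
q(l) = -√2*√l/2 (q(l) = -√(l + l)/2 = -√2*√l/2)
n(N, P) = 215 - I*N (n(N, P) = (-√2*√(-2)/2)*N + 215 = (-√2*I*√2/2)*N + 215 = (-I)*N + 215 = -I*N + 215 = 215 - I*N)
-48209 - n(U(-12, -13), 28) = -48209 - (215 - I*10*(-13)) = -48209 - (215 - 1*I*(-130)) = -48209 - (215 + 130*I) = -48209 + (-215 - 130*I) = -48424 - 130*I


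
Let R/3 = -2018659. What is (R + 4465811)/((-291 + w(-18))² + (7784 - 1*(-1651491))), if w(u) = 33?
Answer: -1590166/1725839 ≈ -0.92139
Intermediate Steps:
R = -6055977 (R = 3*(-2018659) = -6055977)
(R + 4465811)/((-291 + w(-18))² + (7784 - 1*(-1651491))) = (-6055977 + 4465811)/((-291 + 33)² + (7784 - 1*(-1651491))) = -1590166/((-258)² + (7784 + 1651491)) = -1590166/(66564 + 1659275) = -1590166/1725839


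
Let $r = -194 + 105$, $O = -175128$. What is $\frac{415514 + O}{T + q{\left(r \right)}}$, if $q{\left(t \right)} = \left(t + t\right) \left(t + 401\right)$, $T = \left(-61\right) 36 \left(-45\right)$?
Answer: $\frac{120193}{21642} \approx 5.5537$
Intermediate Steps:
$T = 98820$ ($T = \left(-2196\right) \left(-45\right) = 98820$)
$r = -89$
$q{\left(t \right)} = 2 t \left(401 + t\right)$
$\frac{415514 + O}{T + q{\left(r \right)}} = \frac{415514 - 175128}{98820 + 2 \left(-89\right) \left(401 - 89\right)} = \frac{240386}{98820 + 2 \left(-89\right) 312} = \frac{240386}{98820 - 55536} = \frac{240386}{43284} = 240386 \cdot \frac{1}{43284} = \frac{120193}{21642}$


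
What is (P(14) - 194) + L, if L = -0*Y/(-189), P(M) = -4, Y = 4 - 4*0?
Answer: -198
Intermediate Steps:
Y = 4 (Y = 4 + 0 = 4)
L = 0 (L = -0*4/(-189) = -14*0*(-1/189) = 0*(-1/189) = 0)
(P(14) - 194) + L = (-4 - 194) + 0 = -198 + 0 = -198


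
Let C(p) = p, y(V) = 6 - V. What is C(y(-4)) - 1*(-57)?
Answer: 67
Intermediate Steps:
C(y(-4)) - 1*(-57) = (6 - 1*(-4)) - 1*(-57) = (6 + 4) + 57 = 10 + 57 = 67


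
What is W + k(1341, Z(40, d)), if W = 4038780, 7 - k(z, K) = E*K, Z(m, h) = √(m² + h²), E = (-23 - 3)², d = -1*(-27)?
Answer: 4038787 - 676*√2329 ≈ 4.0062e+6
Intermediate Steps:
d = 27
E = 676 (E = (-26)² = 676)
Z(m, h) = √(h² + m²)
k(z, K) = 7 - 676*K
W + k(1341, Z(40, d)) = 4038780 + (7 - 676*√(27² + 40²)) = 4038780 + (7 - 676*√(729 + 1600)) = 4038780 + (7 - 676*√2329) = 4038787 - 676*√2329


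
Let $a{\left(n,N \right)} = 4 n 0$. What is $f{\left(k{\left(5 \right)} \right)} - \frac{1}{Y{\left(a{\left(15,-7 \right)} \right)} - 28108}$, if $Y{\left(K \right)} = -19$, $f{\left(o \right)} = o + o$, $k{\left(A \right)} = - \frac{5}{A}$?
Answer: $- \frac{56253}{28127} \approx -2.0$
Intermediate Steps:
$a{\left(n,N \right)} = 0$
$f{\left(o \right)} = 2 o$
$f{\left(k{\left(5 \right)} \right)} - \frac{1}{Y{\left(a{\left(15,-7 \right)} \right)} - 28108} = 2 \left(- \frac{5}{5}\right) - \frac{1}{-19 - 28108} = 2 \left(\left(-5\right) \frac{1}{5}\right) - \frac{1}{-28127} = 2 \left(-1\right) - - \frac{1}{28127} = -2 + \frac{1}{28127} = - \frac{56253}{28127}$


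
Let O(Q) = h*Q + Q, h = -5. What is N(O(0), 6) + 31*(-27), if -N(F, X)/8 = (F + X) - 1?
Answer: -877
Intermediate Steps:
O(Q) = -4*Q (O(Q) = -5*Q + Q = -4*Q)
N(F, X) = 8 - 8*F - 8*X (N(F, X) = -8*((F + X) - 1) = -8*(-1 + F + X) = 8 - 8*F - 8*X)
N(O(0), 6) + 31*(-27) = (8 - (-32)*0 - 8*6) + 31*(-27) = (8 - 8*0 - 48) - 837 = (8 + 0 - 48) - 837 = -40 - 837 = -877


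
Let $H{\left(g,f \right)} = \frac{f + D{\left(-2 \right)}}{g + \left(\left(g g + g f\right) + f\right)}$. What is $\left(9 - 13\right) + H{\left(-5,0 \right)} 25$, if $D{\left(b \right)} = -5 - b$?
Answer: $- \frac{31}{4} \approx -7.75$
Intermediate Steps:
$H{\left(g,f \right)} = \frac{-3 + f}{f + g + g^{2} + f g}$ ($H{\left(g,f \right)} = \frac{f - 3}{g + \left(\left(g g + g f\right) + f\right)} = \frac{f + \left(-5 + 2\right)}{g + \left(\left(g^{2} + f g\right) + f\right)} = \frac{f - 3}{g + \left(f + g^{2} + f g\right)} = \frac{-3 + f}{f + g + g^{2} + f g}$)
$\left(9 - 13\right) + H{\left(-5,0 \right)} 25 = \left(9 - 13\right) + \frac{-3 + 0}{0 - 5 + \left(-5\right)^{2} + 0 \left(-5\right)} 25 = \left(9 - 13\right) + \frac{1}{0 - 5 + 25 + 0} \left(-3\right) 25 = -4 + \frac{1}{20} \left(-3\right) 25 = -4 - \frac{15}{4} = - \frac{31}{4}$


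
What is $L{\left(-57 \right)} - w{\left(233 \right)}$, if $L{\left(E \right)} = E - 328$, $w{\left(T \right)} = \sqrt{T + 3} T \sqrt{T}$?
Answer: $-385 - 466 \sqrt{13747} \approx -55022.0$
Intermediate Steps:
$w{\left(T \right)} = T^{\frac{3}{2}} \sqrt{3 + T}$ ($w{\left(T \right)} = \sqrt{3 + T} T \sqrt{T} = T \sqrt{3 + T} \sqrt{T} = T^{\frac{3}{2}} \sqrt{3 + T}$)
$L{\left(E \right)} = -328 + E$ ($L{\left(E \right)} = E - 328 = -328 + E$)
$L{\left(-57 \right)} - w{\left(233 \right)} = \left(-328 - 57\right) - 233^{\frac{3}{2}} \sqrt{3 + 233} = -385 - 233 \sqrt{233} \sqrt{236} = -385 - 233 \sqrt{233} \cdot 2 \sqrt{59} = -385 - 466 \sqrt{13747}$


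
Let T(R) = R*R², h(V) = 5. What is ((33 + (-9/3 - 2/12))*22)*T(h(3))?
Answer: 246125/3 ≈ 82042.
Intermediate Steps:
T(R) = R³
((33 + (-9/3 - 2/12))*22)*T(h(3)) = ((33 + (-9/3 - 2/12))*22)*5³ = ((33 + (-9*⅓ - 2*1/12))*22)*125 = ((33 + (-3 - ⅙))*22)*125 = ((33 - 19/6)*22)*125 = ((179/6)*22)*125 = (1969/3)*125 = 246125/3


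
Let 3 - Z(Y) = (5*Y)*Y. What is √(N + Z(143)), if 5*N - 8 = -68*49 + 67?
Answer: 3*I*√285815/5 ≈ 320.77*I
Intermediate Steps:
Z(Y) = 3 - 5*Y² (Z(Y) = 3 - 5*Y*Y = 3 - 5*Y²)
N = -3257/5 (N = 8/5 + (-68*49 + 67)/5 = 8/5 + (-3332 + 67)/5 = 8/5 + (⅕)*(-3265) = 8/5 - 653 = -3257/5 ≈ -651.40)
√(N + Z(143)) = √(-3257/5 + (3 - 5*143²)) = √(-3257/5 + (3 - 5*20449)) = √(-3257/5 + (3 - 102245)) = √(-3257/5 - 102242) = √(-514467/5) = 3*I*√285815/5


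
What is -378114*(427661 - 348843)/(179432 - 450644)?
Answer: 2483515771/22601 ≈ 1.0989e+5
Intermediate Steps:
-378114*(427661 - 348843)/(179432 - 450644) = -378114/((-271212/78818)) = -378114/((-271212*1/78818)) = -378114/(-135606/39409) = -378114*(-39409/135606) = 2483515771/22601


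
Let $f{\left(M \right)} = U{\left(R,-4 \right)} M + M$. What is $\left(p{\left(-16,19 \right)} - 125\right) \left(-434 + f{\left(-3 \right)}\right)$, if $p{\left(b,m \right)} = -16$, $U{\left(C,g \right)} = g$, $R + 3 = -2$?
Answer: $59925$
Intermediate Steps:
$R = -5$ ($R = -3 - 2 = -5$)
$f{\left(M \right)} = - 3 M$ ($f{\left(M \right)} = - 4 M + M = - 3 M$)
$\left(p{\left(-16,19 \right)} - 125\right) \left(-434 + f{\left(-3 \right)}\right) = \left(-16 - 125\right) \left(-434 - -9\right) = - 141 \left(-434 + 9\right) = \left(-141\right) \left(-425\right) = 59925$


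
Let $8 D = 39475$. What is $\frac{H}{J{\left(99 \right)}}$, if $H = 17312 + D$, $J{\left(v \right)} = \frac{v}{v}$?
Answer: $\frac{177971}{8} \approx 22246.0$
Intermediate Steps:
$D = \frac{39475}{8}$ ($D = \frac{1}{8} \cdot 39475 = \frac{39475}{8} \approx 4934.4$)
$J{\left(v \right)} = 1$
$H = \frac{177971}{8}$ ($H = 17312 + \frac{39475}{8} = \frac{177971}{8} \approx 22246.0$)
$\frac{H}{J{\left(99 \right)}} = \frac{177971}{8 \cdot 1} = \frac{177971}{8} \cdot 1 = \frac{177971}{8}$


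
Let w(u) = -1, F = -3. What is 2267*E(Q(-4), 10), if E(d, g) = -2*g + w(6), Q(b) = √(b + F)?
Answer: -47607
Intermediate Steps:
Q(b) = √(-3 + b) (Q(b) = √(b - 3) = √(-3 + b))
E(d, g) = -1 - 2*g (E(d, g) = -2*g - 1 = -1 - 2*g)
2267*E(Q(-4), 10) = 2267*(-1 - 2*10) = 2267*(-1 - 20) = 2267*(-21) = -47607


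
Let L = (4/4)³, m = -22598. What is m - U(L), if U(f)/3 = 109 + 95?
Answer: -23210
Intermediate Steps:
L = 1 (L = (4*(¼))³ = 1³ = 1)
U(f) = 612 (U(f) = 3*(109 + 95) = 3*204 = 612)
m - U(L) = -22598 - 1*612 = -22598 - 612 = -23210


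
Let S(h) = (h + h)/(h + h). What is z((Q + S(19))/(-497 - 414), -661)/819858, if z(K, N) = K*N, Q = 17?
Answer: 1983/124481773 ≈ 1.5930e-5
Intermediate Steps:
S(h) = 1 (S(h) = (2*h)/((2*h)) = (2*h)*(1/(2*h)) = 1)
z((Q + S(19))/(-497 - 414), -661)/819858 = (((17 + 1)/(-497 - 414))*(-661))/819858 = ((18/(-911))*(-661))*(1/819858) = ((18*(-1/911))*(-661))*(1/819858) = -18/911*(-661)*(1/819858) = (11898/911)*(1/819858) = 1983/124481773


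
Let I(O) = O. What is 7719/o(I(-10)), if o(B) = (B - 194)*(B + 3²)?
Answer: 2573/68 ≈ 37.838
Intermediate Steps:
o(B) = (-194 + B)*(9 + B) (o(B) = (-194 + B)*(B + 9) = (-194 + B)*(9 + B))
7719/o(I(-10)) = 7719/(-1746 + (-10)² - 185*(-10)) = 7719/(-1746 + 100 + 1850) = 7719/204 = 7719*(1/204) = 2573/68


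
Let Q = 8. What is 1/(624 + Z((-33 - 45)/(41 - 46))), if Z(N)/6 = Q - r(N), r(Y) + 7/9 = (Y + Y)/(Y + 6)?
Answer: 1/668 ≈ 0.0014970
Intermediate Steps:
r(Y) = -7/9 + 2*Y/(6 + Y) (r(Y) = -7/9 + (Y + Y)/(Y + 6) = -7/9 + (2*Y)/(6 + Y) = -7/9 + 2*Y/(6 + Y))
Z(N) = 48 - 2*(-42 + 11*N)/(3*(6 + N)) (Z(N) = 6*(8 - (-42 + 11*N)/(9*(6 + N))) = 48 - 2*(-42 + 11*N)/(3*(6 + N)))
1/(624 + Z((-33 - 45)/(41 - 46))) = 1/(624 + 2*(474 + 61*((-33 - 45)/(41 - 46)))/(3*(6 + (-33 - 45)/(41 - 46)))) = 1/(624 + 2*(474 + 61*(-78/(-5)))/(3*(6 - 78/(-5)))) = 1/(624 + 2*(474 + 61*(-78*(-⅕)))/(3*(6 - 78*(-⅕)))) = 1/(624 + 2*(474 + 61*(78/5))/(3*(6 + 78/5))) = 1/(624 + 2*(474 + 4758/5)/(3*(108/5))) = 1/(624 + (⅔)*(5/108)*(7128/5)) = 1/(624 + 44) = 1/668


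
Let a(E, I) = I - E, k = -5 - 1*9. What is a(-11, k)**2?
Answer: 9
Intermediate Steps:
k = -14 (k = -5 - 9 = -14)
a(-11, k)**2 = (-14 - 1*(-11))**2 = (-14 + 11)**2 = (-3)**2 = 9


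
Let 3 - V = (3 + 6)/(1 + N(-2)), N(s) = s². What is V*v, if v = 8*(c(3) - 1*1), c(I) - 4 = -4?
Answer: -48/5 ≈ -9.6000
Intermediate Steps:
c(I) = 0 (c(I) = 4 - 4 = 0)
V = 6/5 (V = 3 - (3 + 6)/(1 + (-2)²) = 3 - 9/(1 + 4) = 3 - 9/5 = 6/5 ≈ 1.2000)
v = -8 (v = 8*(0 - 1*1) = 8*(0 - 1) = 8*(-1) = -8)
V*v = (6/5)*(-8) = -48/5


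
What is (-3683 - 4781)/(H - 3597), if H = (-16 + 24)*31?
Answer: 8464/3349 ≈ 2.5273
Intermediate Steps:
H = 248 (H = 8*31 = 248)
(-3683 - 4781)/(H - 3597) = (-3683 - 4781)/(248 - 3597) = -8464/(-3349) = -8464*(-1/3349) = 8464/3349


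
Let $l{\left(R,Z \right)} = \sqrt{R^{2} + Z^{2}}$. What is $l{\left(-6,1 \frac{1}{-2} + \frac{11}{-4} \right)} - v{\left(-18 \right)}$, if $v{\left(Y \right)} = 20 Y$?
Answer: $360 + \frac{\sqrt{745}}{4} \approx 366.82$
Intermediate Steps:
$l{\left(-6,1 \frac{1}{-2} + \frac{11}{-4} \right)} - v{\left(-18 \right)} = \sqrt{\left(-6\right)^{2} + \left(1 \frac{1}{-2} + \frac{11}{-4}\right)^{2}} - 20 \left(-18\right) = \sqrt{36 + \left(1 \left(- \frac{1}{2}\right) + 11 \left(- \frac{1}{4}\right)\right)^{2}} - -360 = \sqrt{36 + \left(- \frac{1}{2} - \frac{11}{4}\right)^{2}} + 360 = \sqrt{36 + \left(- \frac{13}{4}\right)^{2}} + 360 = \sqrt{36 + \frac{169}{16}} + 360 = \sqrt{\frac{745}{16}} + 360 = \frac{\sqrt{745}}{4} + 360 = 360 + \frac{\sqrt{745}}{4}$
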